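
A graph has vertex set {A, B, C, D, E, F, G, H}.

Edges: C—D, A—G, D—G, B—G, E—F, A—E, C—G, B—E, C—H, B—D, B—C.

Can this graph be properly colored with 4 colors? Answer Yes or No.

The chromatic number is 4. B, C, D, G form a clique, so at least 4 colors are needed.
One proper 4-coloring: A=2, B=3, C=2, D=4, E=1, F=2, G=1, H=1.
That is already a proper 4-coloring.

Yes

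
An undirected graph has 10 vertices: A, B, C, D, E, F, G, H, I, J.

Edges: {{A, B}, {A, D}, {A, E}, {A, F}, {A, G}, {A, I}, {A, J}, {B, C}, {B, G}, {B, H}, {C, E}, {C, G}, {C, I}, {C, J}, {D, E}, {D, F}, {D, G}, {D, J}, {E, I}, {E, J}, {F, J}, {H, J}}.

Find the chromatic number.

A, D, F, J are pairwise adjacent (a clique of size 4), so at least 4 colors are needed.
4 colors suffice: color red → {A, C, H}; color blue → {B, I, J}; color green → {D}; color yellow → {E, F, G}. Every edge joins two different colors.

4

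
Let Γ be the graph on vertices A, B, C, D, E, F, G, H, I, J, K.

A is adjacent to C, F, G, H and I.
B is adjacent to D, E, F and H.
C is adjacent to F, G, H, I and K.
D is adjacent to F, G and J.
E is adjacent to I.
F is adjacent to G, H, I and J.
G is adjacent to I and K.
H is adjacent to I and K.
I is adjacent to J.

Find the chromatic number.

5

A, C, F, G, I form a clique, so at least 5 colors are needed.
5 colors suffice: color 1 → {E, F, K}; color 2 → {D, I}; color 3 → {B, C, J}; color 4 → {G, H}; color 5 → {A}. Every edge joins two different colors.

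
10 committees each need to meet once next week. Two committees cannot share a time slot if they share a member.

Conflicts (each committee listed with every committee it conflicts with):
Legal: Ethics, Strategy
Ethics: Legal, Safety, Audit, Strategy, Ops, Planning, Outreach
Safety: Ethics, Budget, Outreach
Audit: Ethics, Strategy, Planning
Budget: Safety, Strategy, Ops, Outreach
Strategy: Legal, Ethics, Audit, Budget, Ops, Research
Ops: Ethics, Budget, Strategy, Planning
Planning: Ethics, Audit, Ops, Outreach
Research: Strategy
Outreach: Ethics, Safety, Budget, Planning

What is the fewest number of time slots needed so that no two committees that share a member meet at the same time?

Ethics, Strategy, Ops pairwise conflict, so at least 3 time slots are needed.
Using 3 time slots: Legal=3, Ethics=1, Safety=2, Audit=3, Budget=1, Strategy=2, Ops=3, Planning=2, Research=1, Outreach=3. Every pair that conflicts lands in different time slots.

3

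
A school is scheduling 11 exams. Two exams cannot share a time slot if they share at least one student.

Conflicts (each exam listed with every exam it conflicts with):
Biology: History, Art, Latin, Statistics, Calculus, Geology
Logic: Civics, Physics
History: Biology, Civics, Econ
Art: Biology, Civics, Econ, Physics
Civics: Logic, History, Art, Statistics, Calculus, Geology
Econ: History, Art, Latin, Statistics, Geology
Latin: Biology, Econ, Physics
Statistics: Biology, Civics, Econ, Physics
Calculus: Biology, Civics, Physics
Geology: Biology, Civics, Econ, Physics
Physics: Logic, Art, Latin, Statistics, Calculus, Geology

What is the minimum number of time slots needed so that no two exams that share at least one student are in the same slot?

2

Art and Econ conflict, so at least 2 time slots are needed.
Using 2 time slots: Biology=1, Logic=2, History=2, Art=2, Civics=1, Econ=1, Latin=2, Statistics=2, Calculus=2, Geology=2, Physics=1. Each listed conflict is separated.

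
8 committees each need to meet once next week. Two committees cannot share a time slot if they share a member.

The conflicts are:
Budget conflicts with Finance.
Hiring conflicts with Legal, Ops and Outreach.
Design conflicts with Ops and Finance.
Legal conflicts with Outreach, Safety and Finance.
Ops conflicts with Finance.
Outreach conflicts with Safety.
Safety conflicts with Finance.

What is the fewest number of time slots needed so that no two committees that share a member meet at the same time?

3

Design, Ops, Finance all conflict with each other, so at least 3 time slots are needed.
Using 3 time slots: Budget=2, Hiring=3, Design=3, Legal=2, Ops=2, Outreach=1, Safety=3, Finance=1. No two conflicting committees share a time slot.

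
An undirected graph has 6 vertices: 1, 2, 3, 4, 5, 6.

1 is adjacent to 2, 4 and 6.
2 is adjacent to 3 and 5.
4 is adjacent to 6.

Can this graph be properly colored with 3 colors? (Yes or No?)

Yes

The chromatic number is 3. 1, 4, 6 form a triangle, so at least 3 colors are needed.
A valid assignment using 3 colors: 1=b, 2=a, 3=b, 4=c, 5=b, 6=a.
That is already a proper 3-coloring.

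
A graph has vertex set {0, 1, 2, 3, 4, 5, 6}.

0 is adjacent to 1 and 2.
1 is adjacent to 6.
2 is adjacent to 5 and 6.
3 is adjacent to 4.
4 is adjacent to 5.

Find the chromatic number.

4 and 5 are adjacent, so at least 2 colors are needed.
2 colors suffice: color a → {1, 2, 4}; color b → {0, 3, 5, 6}. Every edge joins two different colors.

2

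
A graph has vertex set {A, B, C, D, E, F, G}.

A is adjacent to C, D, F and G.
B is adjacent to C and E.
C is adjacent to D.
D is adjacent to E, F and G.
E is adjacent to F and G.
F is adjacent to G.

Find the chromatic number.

4

A, D, F, G are pairwise adjacent (a clique of size 4), so at least 4 colors are needed.
4 colors suffice: color 1 → {B, D}; color 2 → {C, F}; color 3 → {A, E}; color 4 → {G}. Every edge joins two different colors.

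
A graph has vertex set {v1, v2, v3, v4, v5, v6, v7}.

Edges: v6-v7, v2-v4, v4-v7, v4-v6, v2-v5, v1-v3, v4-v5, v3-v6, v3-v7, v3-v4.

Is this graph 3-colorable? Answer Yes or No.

v3, v4, v6, v7 are mutually adjacent (a clique of size 4), so at least 4 colors are needed.
So 3 colors are not enough.

No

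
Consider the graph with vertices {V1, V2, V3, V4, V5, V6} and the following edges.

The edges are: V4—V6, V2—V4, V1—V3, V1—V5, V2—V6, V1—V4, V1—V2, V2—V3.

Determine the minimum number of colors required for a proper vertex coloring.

3

V2, V4, V6 are pairwise adjacent, so at least 3 colors are needed.
3 colors suffice: V1=1, V2=2, V3=3, V4=3, V5=2, V6=1. Every edge joins two different colors.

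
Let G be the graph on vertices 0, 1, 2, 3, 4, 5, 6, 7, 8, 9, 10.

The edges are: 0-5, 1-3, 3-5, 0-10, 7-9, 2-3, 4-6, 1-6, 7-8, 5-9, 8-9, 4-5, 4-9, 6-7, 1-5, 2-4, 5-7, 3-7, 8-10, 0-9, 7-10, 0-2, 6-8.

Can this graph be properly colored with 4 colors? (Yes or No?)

The chromatic number is 3. 4, 5, 9 are mutually adjacent, so at least 3 colors are needed.
One proper 3-coloring: 0=b, 1=b, 2=a, 3=c, 4=b, 5=a, 6=c, 7=b, 8=a, 9=c, 10=c.
Since 4 ≥ 3, a proper 4-coloring certainly exists.

Yes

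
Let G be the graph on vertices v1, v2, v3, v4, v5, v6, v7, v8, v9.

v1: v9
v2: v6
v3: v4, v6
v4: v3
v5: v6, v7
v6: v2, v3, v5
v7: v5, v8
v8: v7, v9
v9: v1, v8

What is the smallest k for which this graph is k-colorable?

2

v2 and v6 are adjacent, so at least 2 colors are needed.
A valid assignment using 2 colors: v1=blue, v2=blue, v3=blue, v4=red, v5=blue, v6=red, v7=red, v8=blue, v9=red. No two adjacent vertices share a color.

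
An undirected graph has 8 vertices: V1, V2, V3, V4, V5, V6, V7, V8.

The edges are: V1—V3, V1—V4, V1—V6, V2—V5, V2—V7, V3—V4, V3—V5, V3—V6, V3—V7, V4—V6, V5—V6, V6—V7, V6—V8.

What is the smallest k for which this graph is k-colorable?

4

V1, V3, V4, V6 are mutually adjacent (a clique of size 4), so at least 4 colors are needed.
4 colors suffice: color 1 → {V2, V6}; color 2 → {V3, V8}; color 3 → {V4, V5, V7}; color 4 → {V1}. Every edge joins two different colors.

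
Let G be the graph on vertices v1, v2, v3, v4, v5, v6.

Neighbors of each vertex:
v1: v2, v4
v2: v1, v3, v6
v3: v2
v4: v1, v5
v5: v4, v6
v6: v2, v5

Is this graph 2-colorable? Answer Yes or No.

No

The cycle v5-v4-v1-v2-v6-v5 has odd length 5, so it cannot be 2-colored; at least 3 colors are needed.
So 2 colors are not enough.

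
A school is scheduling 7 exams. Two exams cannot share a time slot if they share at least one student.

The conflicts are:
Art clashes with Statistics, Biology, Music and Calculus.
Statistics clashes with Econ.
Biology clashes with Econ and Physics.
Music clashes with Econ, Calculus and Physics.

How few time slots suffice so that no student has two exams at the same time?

3

Art, Music, Calculus all conflict with each other, so at least 3 time slots are needed.
3 time slots suffice: time slot 1 → {Statistics, Biology, Music}; time slot 2 → {Art, Econ, Physics}; time slot 3 → {Calculus}. Every pair that conflicts lands in different time slots.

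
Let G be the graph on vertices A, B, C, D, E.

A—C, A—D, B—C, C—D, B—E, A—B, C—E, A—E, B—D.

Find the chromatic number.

4

A, B, C, E are pairwise adjacent (a clique of size 4), so at least 4 colors are needed.
A valid assignment using 4 colors: A=1, B=3, C=2, D=4, E=4. No two adjacent vertices share a color.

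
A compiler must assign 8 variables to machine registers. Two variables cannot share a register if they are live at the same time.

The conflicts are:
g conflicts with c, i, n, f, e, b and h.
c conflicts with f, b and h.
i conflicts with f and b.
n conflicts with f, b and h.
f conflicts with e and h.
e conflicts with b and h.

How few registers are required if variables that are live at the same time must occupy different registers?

g, c, f, h pairwise conflict, so at least 4 registers are needed.
A valid assignment using 4 registers: g=1, c=4, i=3, n=4, f=2, e=4, b=2, h=3. No two conflicting variables share a register.

4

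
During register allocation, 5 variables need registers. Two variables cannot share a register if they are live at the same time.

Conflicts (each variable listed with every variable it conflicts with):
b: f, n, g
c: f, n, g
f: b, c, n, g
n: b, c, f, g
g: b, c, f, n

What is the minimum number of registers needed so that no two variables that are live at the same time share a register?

4

c, f, n, g pairwise conflict, so at least 4 registers are needed.
4 registers suffice: register 1 → {f}; register 2 → {g}; register 3 → {n}; register 4 → {b, c}. Each listed conflict is separated.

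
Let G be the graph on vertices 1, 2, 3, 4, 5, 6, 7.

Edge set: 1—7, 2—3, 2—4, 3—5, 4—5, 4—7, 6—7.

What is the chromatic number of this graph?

2

4 and 7 are adjacent, so at least 2 colors are needed.
A valid assignment using 2 colors: 1=a, 2=b, 3=a, 4=a, 5=b, 6=a, 7=b. Every edge joins two different colors.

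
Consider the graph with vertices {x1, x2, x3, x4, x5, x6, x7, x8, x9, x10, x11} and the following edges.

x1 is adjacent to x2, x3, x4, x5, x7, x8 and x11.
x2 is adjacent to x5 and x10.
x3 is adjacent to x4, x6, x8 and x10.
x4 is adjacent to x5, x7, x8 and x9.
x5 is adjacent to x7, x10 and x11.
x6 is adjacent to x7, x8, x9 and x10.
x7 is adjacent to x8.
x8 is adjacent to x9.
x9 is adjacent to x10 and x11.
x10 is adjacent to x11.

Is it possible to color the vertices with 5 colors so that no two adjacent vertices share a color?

Yes

The chromatic number is 4. x1, x4, x5, x7 are mutually adjacent (a clique of size 4), so at least 4 colors are needed.
4 colors suffice: x1=1, x2=2, x3=4, x4=2, x5=3, x6=2, x7=4, x8=3, x9=4, x10=1, x11=2.
Since 5 ≥ 4, a proper 5-coloring certainly exists.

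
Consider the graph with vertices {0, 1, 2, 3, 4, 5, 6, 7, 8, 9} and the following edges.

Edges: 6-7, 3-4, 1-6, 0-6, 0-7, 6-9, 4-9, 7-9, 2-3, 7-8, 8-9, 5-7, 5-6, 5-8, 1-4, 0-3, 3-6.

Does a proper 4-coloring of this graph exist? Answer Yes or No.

The chromatic number is 3. 6, 7, 9 form a triangle, so at least 3 colors are needed.
A valid assignment using 3 colors: 0=green, 1=blue, 2=red, 3=blue, 4=red, 5=green, 6=red, 7=blue, 8=red, 9=green.
Since 4 ≥ 3, a proper 4-coloring certainly exists.

Yes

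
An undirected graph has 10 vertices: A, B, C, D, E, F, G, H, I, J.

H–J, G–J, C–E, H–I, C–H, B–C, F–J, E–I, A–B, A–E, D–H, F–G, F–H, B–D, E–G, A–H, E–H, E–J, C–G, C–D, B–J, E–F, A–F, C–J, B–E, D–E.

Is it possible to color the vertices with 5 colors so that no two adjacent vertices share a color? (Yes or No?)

Yes

The chromatic number is 4. B, C, E, J are mutually adjacent (a clique of size 4), so at least 4 colors are needed.
4 colors suffice: color 1 → {E}; color 2 → {B, G, H}; color 3 → {A, D, I, J}; color 4 → {C, F}.
Since 5 ≥ 4, a proper 5-coloring certainly exists.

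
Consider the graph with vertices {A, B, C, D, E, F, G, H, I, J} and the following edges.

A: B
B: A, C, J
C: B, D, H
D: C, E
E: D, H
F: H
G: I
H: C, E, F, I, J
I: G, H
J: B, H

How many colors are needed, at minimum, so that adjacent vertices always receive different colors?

2

F and H are adjacent, so at least 2 colors are needed.
2 colors suffice: color 1 → {B, D, G, H}; color 2 → {A, C, E, F, I, J}. No two adjacent vertices share a color.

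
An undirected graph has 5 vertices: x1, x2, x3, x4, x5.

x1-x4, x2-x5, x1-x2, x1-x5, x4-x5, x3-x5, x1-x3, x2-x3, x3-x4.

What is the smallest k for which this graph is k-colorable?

4

x1, x3, x4, x5 are pairwise adjacent (a clique of size 4), so at least 4 colors are needed.
4 colors suffice: color red → {x5}; color blue → {x1}; color green → {x3}; color yellow → {x2, x4}. No two adjacent vertices share a color.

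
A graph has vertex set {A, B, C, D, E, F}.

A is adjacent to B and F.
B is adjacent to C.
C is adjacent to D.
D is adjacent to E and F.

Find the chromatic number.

3

The cycle B-C-D-F-A-B has odd length 5, so it cannot be 2-colored; at least 3 colors are needed.
3 colors suffice: color red → {B, D}; color blue → {C, E, F}; color green → {A}. Each edge has distinct colors on its endpoints.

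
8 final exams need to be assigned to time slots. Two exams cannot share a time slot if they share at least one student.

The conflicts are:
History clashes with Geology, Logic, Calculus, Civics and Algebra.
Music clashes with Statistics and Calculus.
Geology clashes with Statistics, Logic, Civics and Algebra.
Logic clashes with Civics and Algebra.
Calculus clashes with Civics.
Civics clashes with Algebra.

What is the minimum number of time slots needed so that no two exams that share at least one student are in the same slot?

History, Geology, Logic, Civics, Algebra are mutually in conflict, so at least 5 time slots are needed.
5 time slots suffice: time slot 1 → {History, Music}; time slot 2 → {Statistics, Civics}; time slot 3 → {Geology, Calculus}; time slot 4 → {Logic}; time slot 5 → {Algebra}. No two conflicting exams share a time slot.

5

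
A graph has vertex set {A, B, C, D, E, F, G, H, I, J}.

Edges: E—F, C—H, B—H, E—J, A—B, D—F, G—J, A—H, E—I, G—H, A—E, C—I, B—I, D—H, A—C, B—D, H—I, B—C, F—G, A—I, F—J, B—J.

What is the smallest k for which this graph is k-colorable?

5

A, B, C, H, I are pairwise adjacent (a clique of size 5), so at least 5 colors are needed.
A valid assignment using 5 colors: A=green, B=red, C=purple, D=green, E=blue, F=red, G=yellow, H=blue, I=yellow, J=green. Each edge has distinct colors on its endpoints.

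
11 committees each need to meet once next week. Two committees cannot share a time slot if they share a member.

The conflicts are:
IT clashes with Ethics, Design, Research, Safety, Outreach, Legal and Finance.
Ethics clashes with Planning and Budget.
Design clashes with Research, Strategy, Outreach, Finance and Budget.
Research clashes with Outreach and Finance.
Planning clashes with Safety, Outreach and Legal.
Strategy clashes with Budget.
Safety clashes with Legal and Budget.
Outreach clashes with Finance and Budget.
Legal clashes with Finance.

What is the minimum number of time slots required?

IT, Design, Research, Outreach, Finance all conflict with each other, so at least 5 time slots are needed.
Using 5 time slots: IT=1, Ethics=2, Design=3, Research=5, Planning=1, Strategy=2, Safety=3, Outreach=2, Legal=2, Finance=4, Budget=1. Each listed conflict is separated.

5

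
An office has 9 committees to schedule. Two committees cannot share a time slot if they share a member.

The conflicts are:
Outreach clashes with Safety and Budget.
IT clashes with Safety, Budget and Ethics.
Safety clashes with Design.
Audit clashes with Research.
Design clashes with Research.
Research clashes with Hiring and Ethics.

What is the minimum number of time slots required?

The cycle Research-Design-Safety-IT-Ethics-Research has odd length 5, so it cannot be 2-colored; at least 3 time slots are needed.
Using 3 time slots: Outreach=2, IT=2, Safety=1, Audit=2, Budget=1, Design=2, Research=1, Hiring=2, Ethics=3. Each listed conflict is separated.

3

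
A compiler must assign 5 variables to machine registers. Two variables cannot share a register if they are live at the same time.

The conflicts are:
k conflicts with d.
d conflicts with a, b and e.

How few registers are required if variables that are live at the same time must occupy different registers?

2

k and d conflict, so at least 2 registers are needed.
Using 2 registers: k=2, d=1, a=2, b=2, e=2. Every pair that conflicts lands in different registers.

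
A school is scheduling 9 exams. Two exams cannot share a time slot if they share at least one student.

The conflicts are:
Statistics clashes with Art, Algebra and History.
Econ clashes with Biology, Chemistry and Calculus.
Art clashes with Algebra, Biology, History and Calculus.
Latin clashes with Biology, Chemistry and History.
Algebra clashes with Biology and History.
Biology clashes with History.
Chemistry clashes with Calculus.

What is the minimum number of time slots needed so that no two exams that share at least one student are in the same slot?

4

Art, Algebra, Biology, History all conflict with each other, so at least 4 time slots are needed.
Using 4 time slots: Statistics=2, Econ=1, Art=1, Latin=1, Algebra=4, Biology=2, Chemistry=3, History=3, Calculus=2. No two conflicting exams share a time slot.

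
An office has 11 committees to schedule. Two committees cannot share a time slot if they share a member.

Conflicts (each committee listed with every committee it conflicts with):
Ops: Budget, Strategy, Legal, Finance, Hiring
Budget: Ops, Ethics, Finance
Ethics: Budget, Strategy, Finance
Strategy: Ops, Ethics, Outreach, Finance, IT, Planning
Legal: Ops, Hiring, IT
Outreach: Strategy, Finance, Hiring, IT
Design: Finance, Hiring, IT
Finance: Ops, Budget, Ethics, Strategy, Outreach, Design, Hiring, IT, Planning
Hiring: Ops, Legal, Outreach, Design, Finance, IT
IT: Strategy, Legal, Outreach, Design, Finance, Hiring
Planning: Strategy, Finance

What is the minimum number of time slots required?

Design, Finance, Hiring, IT all conflict with each other, so at least 4 time slots are needed.
4 time slots suffice: time slot 1 → {Legal, Finance}; time slot 2 → {Budget, Strategy, Hiring}; time slot 3 → {Ops, Ethics, IT, Planning}; time slot 4 → {Outreach, Design}. Each listed conflict is separated.

4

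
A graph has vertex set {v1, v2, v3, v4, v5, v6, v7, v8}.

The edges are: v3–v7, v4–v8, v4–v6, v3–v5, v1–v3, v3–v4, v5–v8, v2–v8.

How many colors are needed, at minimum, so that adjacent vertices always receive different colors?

2

v3 and v7 are adjacent, so at least 2 colors are needed.
One proper 2-coloring: v1=2, v2=2, v3=1, v4=2, v5=2, v6=1, v7=2, v8=1. Every edge joins two different colors.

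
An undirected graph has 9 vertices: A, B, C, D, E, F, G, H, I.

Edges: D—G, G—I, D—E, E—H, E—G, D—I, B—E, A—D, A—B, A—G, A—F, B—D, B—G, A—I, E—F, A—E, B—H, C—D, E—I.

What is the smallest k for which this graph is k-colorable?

A, D, E, G, I are mutually adjacent (a clique of size 5), so at least 5 colors are needed.
One proper 5-coloring: A=3, B=5, C=1, D=2, E=1, F=2, G=4, H=2, I=5. No two adjacent vertices share a color.

5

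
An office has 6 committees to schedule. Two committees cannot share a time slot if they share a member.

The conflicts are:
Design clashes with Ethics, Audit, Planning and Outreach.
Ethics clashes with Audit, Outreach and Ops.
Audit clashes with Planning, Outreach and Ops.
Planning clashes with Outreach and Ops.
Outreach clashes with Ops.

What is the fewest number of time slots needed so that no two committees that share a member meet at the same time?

4

Ethics, Audit, Outreach, Ops pairwise conflict, so at least 4 time slots are needed.
4 time slots suffice: Design=3, Ethics=4, Audit=2, Planning=4, Outreach=1, Ops=3. Every pair that conflicts lands in different time slots.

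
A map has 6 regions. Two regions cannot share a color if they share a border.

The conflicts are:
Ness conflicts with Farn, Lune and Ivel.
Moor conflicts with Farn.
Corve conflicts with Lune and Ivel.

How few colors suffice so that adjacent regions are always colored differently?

2

Ness and Ivel conflict, so at least 2 colors are needed.
2 colors suffice: color 1 → {Ness, Moor, Corve}; color 2 → {Farn, Lune, Ivel}. Every pair that conflicts lands in different colors.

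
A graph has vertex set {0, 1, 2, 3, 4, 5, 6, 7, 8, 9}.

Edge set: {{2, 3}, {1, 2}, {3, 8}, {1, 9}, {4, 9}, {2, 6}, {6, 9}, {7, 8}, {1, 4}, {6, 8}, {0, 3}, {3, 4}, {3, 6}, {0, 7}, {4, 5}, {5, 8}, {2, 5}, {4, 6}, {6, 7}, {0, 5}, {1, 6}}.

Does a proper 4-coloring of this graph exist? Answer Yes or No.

The chromatic number is 4. 1, 4, 6, 9 form a clique, so at least 4 colors are needed.
One proper 4-coloring: 0=green, 1=blue, 2=green, 3=blue, 4=green, 5=red, 6=red, 7=blue, 8=green, 9=yellow.
That is already a proper 4-coloring.

Yes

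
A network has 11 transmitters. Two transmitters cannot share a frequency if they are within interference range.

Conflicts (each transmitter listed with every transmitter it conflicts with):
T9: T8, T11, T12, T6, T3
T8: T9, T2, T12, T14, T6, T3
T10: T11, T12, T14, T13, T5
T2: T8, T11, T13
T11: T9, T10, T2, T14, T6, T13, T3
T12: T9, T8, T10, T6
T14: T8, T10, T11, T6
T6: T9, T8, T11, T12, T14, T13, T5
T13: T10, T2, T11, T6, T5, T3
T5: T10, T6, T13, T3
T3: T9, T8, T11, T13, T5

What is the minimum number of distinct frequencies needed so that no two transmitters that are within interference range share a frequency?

T9, T8, T12, T6 are mutually in conflict, so at least 4 frequencies are needed.
4 frequencies suffice: frequency 1 → {T8, T11, T5}; frequency 2 → {T10, T2, T6, T3}; frequency 3 → {T9, T14, T13}; frequency 4 → {T12}. Each listed conflict is separated.

4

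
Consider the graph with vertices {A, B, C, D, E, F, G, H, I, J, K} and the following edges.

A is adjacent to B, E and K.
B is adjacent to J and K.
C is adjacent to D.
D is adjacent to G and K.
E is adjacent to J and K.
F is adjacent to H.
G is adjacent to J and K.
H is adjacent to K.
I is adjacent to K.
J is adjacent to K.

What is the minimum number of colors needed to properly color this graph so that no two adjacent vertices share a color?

D, G, K are pairwise adjacent, so at least 3 colors are needed.
3 colors suffice: color red → {C, F, K}; color blue → {A, D, H, I, J}; color green → {B, E, G}. Each edge has distinct colors on its endpoints.

3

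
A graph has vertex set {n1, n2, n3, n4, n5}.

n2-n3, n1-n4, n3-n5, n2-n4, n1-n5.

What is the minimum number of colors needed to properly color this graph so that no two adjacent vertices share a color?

The cycle n2-n3-n5-n1-n4-n2 has odd length 5, so it cannot be 2-colored; at least 3 colors are needed.
One proper 3-coloring: n1=3, n2=1, n3=2, n4=2, n5=1. Every edge joins two different colors.

3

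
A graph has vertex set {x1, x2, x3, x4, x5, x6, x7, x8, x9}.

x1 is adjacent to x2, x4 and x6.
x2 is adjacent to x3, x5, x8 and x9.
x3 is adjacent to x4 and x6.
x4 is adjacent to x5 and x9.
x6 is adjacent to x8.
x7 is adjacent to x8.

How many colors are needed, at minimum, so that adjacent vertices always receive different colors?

x3 and x6 are adjacent, so at least 2 colors are needed.
2 colors suffice: x1=2, x2=1, x3=2, x4=1, x5=2, x6=1, x7=1, x8=2, x9=2. No two adjacent vertices share a color.

2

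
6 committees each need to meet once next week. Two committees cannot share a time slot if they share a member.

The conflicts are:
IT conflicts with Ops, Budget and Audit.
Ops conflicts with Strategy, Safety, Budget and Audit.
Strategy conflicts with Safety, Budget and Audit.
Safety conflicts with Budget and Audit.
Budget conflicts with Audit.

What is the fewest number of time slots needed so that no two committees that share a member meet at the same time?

5

Ops, Strategy, Safety, Budget, Audit all conflict with each other, so at least 5 time slots are needed.
5 time slots suffice: time slot 1 → {Audit}; time slot 2 → {Budget}; time slot 3 → {Ops}; time slot 4 → {IT, Safety}; time slot 5 → {Strategy}. Every pair that conflicts lands in different time slots.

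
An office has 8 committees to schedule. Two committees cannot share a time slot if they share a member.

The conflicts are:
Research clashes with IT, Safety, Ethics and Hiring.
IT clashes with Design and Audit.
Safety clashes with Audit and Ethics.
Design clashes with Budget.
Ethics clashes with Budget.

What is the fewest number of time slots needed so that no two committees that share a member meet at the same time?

3

Research, Safety, Ethics pairwise conflict, so at least 3 time slots are needed.
3 time slots suffice: Research=1, IT=2, Safety=2, Design=3, Audit=1, Ethics=3, Budget=1, Hiring=2. Every pair that conflicts lands in different time slots.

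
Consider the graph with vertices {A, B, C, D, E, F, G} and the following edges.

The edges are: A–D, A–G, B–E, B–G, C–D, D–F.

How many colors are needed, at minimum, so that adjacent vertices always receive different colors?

2

A and D are adjacent, so at least 2 colors are needed.
2 colors suffice: color red → {D, E, G}; color blue → {A, B, C, F}. No two adjacent vertices share a color.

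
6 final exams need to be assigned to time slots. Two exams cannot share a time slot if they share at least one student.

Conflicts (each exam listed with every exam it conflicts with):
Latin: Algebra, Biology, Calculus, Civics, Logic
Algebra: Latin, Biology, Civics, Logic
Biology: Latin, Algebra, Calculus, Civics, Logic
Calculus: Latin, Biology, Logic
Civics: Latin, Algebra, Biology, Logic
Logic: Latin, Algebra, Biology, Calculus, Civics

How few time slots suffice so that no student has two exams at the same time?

5

Latin, Algebra, Biology, Civics, Logic all conflict with each other, so at least 5 time slots are needed.
5 time slots suffice: time slot 1 → {Biology}; time slot 2 → {Logic}; time slot 3 → {Latin}; time slot 4 → {Algebra, Calculus}; time slot 5 → {Civics}. No two conflicting exams share a time slot.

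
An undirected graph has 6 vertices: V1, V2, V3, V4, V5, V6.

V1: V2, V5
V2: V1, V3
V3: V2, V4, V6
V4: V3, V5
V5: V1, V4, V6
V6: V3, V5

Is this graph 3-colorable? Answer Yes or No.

The chromatic number is 3. The cycle V2-V3-V4-V5-V1-V2 has odd length 5, so it cannot be 2-colored; at least 3 colors are needed.
3 colors suffice: color red → {V3, V5}; color blue → {V2, V4, V6}; color green → {V1}.
That is already a proper 3-coloring.

Yes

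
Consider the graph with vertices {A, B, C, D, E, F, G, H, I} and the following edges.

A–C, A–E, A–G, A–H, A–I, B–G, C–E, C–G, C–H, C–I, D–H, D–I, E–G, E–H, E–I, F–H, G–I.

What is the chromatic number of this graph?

A, C, E, G, I are pairwise adjacent (a clique of size 5), so at least 5 colors are needed.
5 colors suffice: A=1, B=1, C=3, D=1, E=5, F=1, G=4, H=2, I=2. Every edge joins two different colors.

5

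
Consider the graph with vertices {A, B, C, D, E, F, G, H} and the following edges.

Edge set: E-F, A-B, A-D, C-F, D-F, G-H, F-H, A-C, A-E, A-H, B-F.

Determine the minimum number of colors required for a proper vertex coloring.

A and D are adjacent, so at least 2 colors are needed.
2 colors suffice: color 1 → {A, F, G}; color 2 → {B, C, D, E, H}. Every edge joins two different colors.

2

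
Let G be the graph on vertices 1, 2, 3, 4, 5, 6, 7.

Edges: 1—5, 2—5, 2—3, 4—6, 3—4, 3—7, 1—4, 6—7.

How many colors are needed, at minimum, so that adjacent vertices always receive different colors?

3

The cycle 1-5-2-3-4-1 has odd length 5, so it cannot be 2-colored; at least 3 colors are needed.
One proper 3-coloring: 1=c, 2=b, 3=a, 4=b, 5=a, 6=a, 7=b. Each edge has distinct colors on its endpoints.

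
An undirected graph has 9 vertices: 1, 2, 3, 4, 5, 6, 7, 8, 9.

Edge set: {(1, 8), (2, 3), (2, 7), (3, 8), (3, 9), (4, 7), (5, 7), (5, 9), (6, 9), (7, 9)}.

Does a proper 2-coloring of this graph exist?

5, 7, 9 are pairwise adjacent, so at least 3 colors are needed.
So 2 colors are not enough.

No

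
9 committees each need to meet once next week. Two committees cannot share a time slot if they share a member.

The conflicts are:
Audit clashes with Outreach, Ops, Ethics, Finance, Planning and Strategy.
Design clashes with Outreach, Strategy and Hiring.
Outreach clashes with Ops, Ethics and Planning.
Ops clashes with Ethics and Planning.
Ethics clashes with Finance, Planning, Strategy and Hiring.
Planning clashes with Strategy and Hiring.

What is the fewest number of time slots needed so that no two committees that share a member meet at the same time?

Audit, Outreach, Ops, Ethics, Planning pairwise conflict, so at least 5 time slots are needed.
Using 5 time slots: Audit=3, Design=1, Outreach=4, Ops=5, Ethics=1, Finance=2, Planning=2, Strategy=4, Hiring=3. Every pair that conflicts lands in different time slots.

5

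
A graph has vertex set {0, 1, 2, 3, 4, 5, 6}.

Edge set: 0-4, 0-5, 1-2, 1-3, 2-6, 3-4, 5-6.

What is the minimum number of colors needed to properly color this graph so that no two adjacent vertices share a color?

The cycle 5-6-2-1-3-4-0-5 has odd length 7, so it cannot be 2-colored; at least 3 colors are needed.
3 colors suffice: color a → {0, 1, 6}; color b → {2, 3, 5}; color c → {4}. Each edge has distinct colors on its endpoints.

3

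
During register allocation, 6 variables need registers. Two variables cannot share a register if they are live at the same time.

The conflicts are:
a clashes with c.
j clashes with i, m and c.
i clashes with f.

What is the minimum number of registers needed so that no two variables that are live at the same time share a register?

i and f conflict, so at least 2 registers are needed.
2 registers suffice: register 1 → {a, j, f}; register 2 → {i, m, c}. Every pair that conflicts lands in different registers.

2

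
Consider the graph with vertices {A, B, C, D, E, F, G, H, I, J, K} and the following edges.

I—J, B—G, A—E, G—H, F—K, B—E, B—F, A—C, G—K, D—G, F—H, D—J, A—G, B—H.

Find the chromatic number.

3

B, G, H are mutually adjacent, so at least 3 colors are needed.
One proper 3-coloring: A=2, B=2, C=1, D=2, E=1, F=1, G=1, H=3, I=2, J=1, K=2. Each edge has distinct colors on its endpoints.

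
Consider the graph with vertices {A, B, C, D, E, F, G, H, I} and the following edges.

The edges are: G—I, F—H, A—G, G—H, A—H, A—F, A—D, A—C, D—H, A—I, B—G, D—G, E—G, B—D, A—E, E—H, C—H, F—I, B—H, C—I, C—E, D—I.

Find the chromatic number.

4

A, E, G, H are pairwise adjacent (a clique of size 4), so at least 4 colors are needed.
A valid assignment using 4 colors: A=1, B=1, C=3, D=4, E=4, F=3, G=3, H=2, I=2. Each edge has distinct colors on its endpoints.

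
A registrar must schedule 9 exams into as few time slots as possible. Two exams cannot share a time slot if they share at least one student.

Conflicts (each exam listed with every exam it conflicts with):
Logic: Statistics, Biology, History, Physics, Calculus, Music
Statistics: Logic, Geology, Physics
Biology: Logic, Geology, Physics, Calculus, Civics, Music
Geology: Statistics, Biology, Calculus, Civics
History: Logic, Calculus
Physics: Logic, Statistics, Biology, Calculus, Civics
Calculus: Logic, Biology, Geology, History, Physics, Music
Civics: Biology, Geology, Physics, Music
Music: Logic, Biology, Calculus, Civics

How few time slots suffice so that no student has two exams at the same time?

4

Logic, Biology, Physics, Calculus are mutually in conflict, so at least 4 time slots are needed.
A valid assignment using 4 time slots: Logic=2, Statistics=1, Biology=3, Geology=2, History=3, Physics=4, Calculus=1, Civics=1, Music=4. Every pair that conflicts lands in different time slots.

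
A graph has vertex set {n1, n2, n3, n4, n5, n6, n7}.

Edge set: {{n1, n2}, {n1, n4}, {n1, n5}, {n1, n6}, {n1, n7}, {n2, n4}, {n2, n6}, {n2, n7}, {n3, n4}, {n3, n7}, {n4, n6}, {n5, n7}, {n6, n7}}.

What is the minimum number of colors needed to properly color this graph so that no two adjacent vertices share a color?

4

n1, n2, n6, n7 are pairwise adjacent (a clique of size 4), so at least 4 colors are needed.
One proper 4-coloring: n1=blue, n2=yellow, n3=blue, n4=red, n5=green, n6=green, n7=red. No two adjacent vertices share a color.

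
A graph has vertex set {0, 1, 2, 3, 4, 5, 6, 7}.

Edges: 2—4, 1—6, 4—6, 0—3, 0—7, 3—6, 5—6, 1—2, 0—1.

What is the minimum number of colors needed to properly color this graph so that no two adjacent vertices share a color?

2

4 and 6 are adjacent, so at least 2 colors are needed.
2 colors suffice: color red → {0, 2, 6}; color blue → {1, 3, 4, 5, 7}. No two adjacent vertices share a color.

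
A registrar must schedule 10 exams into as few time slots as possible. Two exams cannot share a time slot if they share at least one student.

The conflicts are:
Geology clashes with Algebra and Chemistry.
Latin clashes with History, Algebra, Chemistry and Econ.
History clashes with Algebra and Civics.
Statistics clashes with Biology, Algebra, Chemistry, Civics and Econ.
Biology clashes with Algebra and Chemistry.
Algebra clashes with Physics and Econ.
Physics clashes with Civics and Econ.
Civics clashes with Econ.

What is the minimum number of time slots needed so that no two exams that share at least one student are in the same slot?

Latin, History, Algebra are mutually in conflict, so at least 3 time slots are needed.
3 time slots suffice: Geology=2, Latin=3, History=2, Statistics=3, Biology=2, Algebra=1, Physics=3, Chemistry=1, Civics=1, Econ=2. Every pair that conflicts lands in different time slots.

3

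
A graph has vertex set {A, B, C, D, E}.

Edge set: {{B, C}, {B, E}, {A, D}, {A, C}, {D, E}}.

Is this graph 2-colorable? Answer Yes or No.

No

The cycle B-E-D-A-C-B has odd length 5, so it cannot be 2-colored; at least 3 colors are needed.
So 2 colors are not enough.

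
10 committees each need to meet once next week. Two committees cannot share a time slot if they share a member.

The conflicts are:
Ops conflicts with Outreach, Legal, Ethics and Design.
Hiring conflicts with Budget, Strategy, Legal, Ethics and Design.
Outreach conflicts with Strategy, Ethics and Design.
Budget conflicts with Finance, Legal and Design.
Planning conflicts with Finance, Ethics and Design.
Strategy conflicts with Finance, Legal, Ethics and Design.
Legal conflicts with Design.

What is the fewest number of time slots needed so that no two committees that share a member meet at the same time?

Hiring, Budget, Legal, Design are mutually in conflict, so at least 4 time slots are needed.
4 time slots suffice: time slot 1 → {Finance, Ethics, Design}; time slot 2 → {Ops, Budget, Planning, Strategy}; time slot 3 → {Hiring, Outreach}; time slot 4 → {Legal}. Every pair that conflicts lands in different time slots.

4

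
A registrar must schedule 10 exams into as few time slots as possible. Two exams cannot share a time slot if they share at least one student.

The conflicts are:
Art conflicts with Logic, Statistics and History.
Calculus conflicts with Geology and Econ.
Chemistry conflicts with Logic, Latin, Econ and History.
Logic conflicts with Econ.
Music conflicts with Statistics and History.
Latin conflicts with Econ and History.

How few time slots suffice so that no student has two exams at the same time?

3

Chemistry, Latin, Econ pairwise conflict, so at least 3 time slots are needed.
A valid assignment using 3 time slots: Art=2, Calculus=2, Geology=1, Chemistry=2, Logic=3, Music=2, Latin=3, Econ=1, Statistics=1, History=1. Every pair that conflicts lands in different time slots.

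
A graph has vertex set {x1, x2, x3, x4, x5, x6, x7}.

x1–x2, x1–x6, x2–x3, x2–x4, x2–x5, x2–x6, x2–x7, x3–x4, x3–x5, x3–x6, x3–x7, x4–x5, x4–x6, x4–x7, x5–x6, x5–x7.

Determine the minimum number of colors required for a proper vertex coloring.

x2, x3, x4, x5, x7 are pairwise adjacent (a clique of size 5), so at least 5 colors are needed.
A valid assignment using 5 colors: x1=2, x2=1, x3=2, x4=3, x5=4, x6=5, x7=5. Every edge joins two different colors.

5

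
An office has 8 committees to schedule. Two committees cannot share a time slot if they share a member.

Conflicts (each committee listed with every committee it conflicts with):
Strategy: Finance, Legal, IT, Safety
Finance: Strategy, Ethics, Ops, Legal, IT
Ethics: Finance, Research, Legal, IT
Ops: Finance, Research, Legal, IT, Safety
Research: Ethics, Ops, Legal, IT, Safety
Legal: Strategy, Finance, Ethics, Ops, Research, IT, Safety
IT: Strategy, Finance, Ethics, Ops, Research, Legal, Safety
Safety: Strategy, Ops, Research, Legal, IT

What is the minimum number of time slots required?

Ops, Research, Legal, IT, Safety are mutually in conflict, so at least 5 time slots are needed.
A valid assignment using 5 time slots: Strategy=4, Finance=3, Ethics=4, Ops=4, Research=3, Legal=1, IT=2, Safety=5. No two conflicting committees share a time slot.

5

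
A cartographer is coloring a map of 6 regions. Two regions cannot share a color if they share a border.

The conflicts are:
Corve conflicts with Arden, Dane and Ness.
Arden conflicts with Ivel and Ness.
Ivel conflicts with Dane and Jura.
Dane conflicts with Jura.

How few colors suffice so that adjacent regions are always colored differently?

3

Ivel, Dane, Jura are mutually in conflict, so at least 3 colors are needed.
3 colors suffice: color 1 → {Corve, Ivel}; color 2 → {Arden, Dane}; color 3 → {Ness, Jura}. No two conflicting regions share a color.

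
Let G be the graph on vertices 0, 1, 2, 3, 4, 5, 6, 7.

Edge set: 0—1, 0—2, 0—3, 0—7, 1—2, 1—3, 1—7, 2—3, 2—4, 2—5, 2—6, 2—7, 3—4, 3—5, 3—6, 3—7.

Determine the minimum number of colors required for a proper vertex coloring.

5

0, 1, 2, 3, 7 are pairwise adjacent (a clique of size 5), so at least 5 colors are needed.
5 colors suffice: 0=purple, 1=yellow, 2=blue, 3=red, 4=green, 5=green, 6=green, 7=green. Each edge has distinct colors on its endpoints.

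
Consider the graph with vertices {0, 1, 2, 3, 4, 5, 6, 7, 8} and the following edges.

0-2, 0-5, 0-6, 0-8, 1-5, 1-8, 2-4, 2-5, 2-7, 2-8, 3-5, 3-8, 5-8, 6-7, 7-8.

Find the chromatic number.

0, 2, 5, 8 form a clique, so at least 4 colors are needed.
One proper 4-coloring: 0=yellow, 1=blue, 2=blue, 3=blue, 4=red, 5=green, 6=red, 7=green, 8=red. No two adjacent vertices share a color.

4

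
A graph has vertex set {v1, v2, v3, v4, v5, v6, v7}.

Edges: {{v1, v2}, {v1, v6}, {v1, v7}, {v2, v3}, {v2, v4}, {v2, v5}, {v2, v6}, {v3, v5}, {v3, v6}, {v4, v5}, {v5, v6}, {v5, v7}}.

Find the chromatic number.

v2, v3, v5, v6 are pairwise adjacent (a clique of size 4), so at least 4 colors are needed.
4 colors suffice: v1=2, v2=1, v3=4, v4=3, v5=2, v6=3, v7=1. Every edge joins two different colors.

4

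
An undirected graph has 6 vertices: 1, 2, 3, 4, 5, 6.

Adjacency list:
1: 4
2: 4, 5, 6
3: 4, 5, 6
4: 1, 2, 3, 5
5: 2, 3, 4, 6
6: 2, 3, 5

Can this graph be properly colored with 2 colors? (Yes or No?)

No

2, 4, 5 are mutually adjacent, so at least 3 colors are needed.
So 2 colors are not enough.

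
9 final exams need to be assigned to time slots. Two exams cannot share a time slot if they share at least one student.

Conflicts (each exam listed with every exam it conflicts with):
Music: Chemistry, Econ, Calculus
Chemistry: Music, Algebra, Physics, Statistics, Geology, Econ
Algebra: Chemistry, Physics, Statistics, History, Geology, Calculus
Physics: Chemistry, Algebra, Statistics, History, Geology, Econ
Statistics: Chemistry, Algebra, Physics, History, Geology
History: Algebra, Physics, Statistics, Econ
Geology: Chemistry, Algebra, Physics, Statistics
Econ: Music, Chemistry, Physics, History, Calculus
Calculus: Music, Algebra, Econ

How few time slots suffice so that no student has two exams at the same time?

Chemistry, Algebra, Physics, Statistics, Geology all conflict with each other, so at least 5 time slots are needed.
Using 5 time slots: Music=4, Chemistry=3, Algebra=2, Physics=1, Statistics=4, History=3, Geology=5, Econ=2, Calculus=1. Every pair that conflicts lands in different time slots.

5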